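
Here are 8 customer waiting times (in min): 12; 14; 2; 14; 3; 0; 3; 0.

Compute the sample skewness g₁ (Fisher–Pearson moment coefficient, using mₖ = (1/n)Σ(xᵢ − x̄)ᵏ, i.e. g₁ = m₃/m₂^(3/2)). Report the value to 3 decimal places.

x̄ = (12 + 14 + 2 + 14 + 3 + 0 + 3 + 0) / 8 = 6.0000
deviations (xᵢ − x̄): 6.0000, 8.0000, -4.0000, 8.0000, -3.0000, -6.0000, -3.0000, -6.0000
Σ(xᵢ − x̄)² = 270.0000 ⇒ m₂ = 270.0000/8 = 33.75000
Σ(xᵢ − x̄)³ = 690.0000 ⇒ m₃ = 690.0000/8 = 86.25000
m₂^(3/2) = 33.75000^(1.5) = 196.06978
g₁ = m₃ / m₂^(3/2) = 86.25000 / 196.06978 ≈ 0.440

0.440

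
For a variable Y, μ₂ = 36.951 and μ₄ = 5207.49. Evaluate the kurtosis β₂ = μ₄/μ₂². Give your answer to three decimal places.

3.814

μ₂² = 36.951² = 1365.37640
μ₄/μ₂² = 5207.49 / 1365.37640 = 3.81396
β₂ ≈ 3.814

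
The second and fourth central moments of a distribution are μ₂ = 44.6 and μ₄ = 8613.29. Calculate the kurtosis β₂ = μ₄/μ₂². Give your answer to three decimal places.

μ₂² = 44.6² = 1989.16000
μ₄/μ₂² = 8613.29 / 1989.16000 = 4.33011
β₂ ≈ 4.330

4.330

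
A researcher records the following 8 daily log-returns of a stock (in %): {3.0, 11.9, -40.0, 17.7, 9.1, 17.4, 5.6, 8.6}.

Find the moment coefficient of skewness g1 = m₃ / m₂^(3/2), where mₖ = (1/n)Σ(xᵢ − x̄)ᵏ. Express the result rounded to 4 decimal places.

-1.9209

x̄ = (3.0 + 11.9 - 40.0 + 17.7 + 9.1 + 17.4 + 5.6 + 8.6) / 8 = 4.1625
deviations (xᵢ − x̄): -1.1625, 7.7375, -44.1625, 13.5375, 4.9375, 13.2375, 1.4375, 4.4375
Σ(xᵢ − x̄)² = 2416.1788 ⇒ m₂ = 2416.1788/8 = 302.02234
Σ(xᵢ − x̄)³ = -80658.3425 ⇒ m₃ = -80658.3425/8 = -10082.29281
m₂^(3/2) = 302.02234^(1.5) = 5248.78290
g1 = m₃ / m₂^(3/2) = -10082.29281 / 5248.78290 ≈ -1.9209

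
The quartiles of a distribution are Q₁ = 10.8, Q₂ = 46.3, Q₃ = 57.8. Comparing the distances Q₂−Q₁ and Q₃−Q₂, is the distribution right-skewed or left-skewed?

left-skewed

Q₂ − Q₁ = 35.5;  Q₃ − Q₂ = 11.5
Q₂ − Q₁ > Q₃ − Q₂ ⇒ the lower half is more spread out ⇒ left-skewed.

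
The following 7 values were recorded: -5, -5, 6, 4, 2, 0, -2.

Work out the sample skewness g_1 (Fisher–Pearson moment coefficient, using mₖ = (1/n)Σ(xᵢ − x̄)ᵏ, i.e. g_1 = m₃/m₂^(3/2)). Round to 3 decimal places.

0.069

x̄ = (-5 - 5 + 6 + 4 + 2 + 0 - 2) / 7 = 0.0000
deviations (xᵢ − x̄): -5.0000, -5.0000, 6.0000, 4.0000, 2.0000, 0.0000, -2.0000
Σ(xᵢ − x̄)² = 110.0000 ⇒ m₂ = 110.0000/7 = 15.71429
Σ(xᵢ − x̄)³ = 30.0000 ⇒ m₃ = 30.0000/7 = 4.28571
m₂^(3/2) = 15.71429^(1.5) = 62.29339
g_1 = m₃ / m₂^(3/2) = 4.28571 / 62.29339 ≈ 0.069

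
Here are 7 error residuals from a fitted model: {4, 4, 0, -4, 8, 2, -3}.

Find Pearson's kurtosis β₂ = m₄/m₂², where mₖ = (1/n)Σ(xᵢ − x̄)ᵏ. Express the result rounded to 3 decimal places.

x̄ = 1.5714
Σ(xᵢ − x̄)² = 107.7143 ⇒ m₂ = 15.38776
Σ(xᵢ − x̄)⁴ = 3183.8426 ⇒ m₄ = 454.83465
m₂² = 236.78301
β₂ = m₄/m₂² = 454.83465 / 236.78301 ≈ 1.921

1.921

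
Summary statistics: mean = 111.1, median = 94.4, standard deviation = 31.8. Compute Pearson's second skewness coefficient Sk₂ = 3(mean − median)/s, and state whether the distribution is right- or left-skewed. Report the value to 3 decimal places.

1.575, right-skewed

Sk₂ = 3(111.1 − 94.4) / 31.8 = 3 × 16.7000 / 31.8
    = 50.1000 / 31.8 ≈ 1.575
Sk₂ > 0 ⇒ mean > median ⇒ right-skewed (positive skew).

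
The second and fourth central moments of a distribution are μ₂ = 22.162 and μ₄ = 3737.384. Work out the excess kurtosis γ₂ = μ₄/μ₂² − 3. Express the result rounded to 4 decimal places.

μ₂² = 22.162² = 491.15424
μ₄/μ₂² = 3737.384 / 491.15424 = 7.60939
γ₂ = 7.60939 − 3 ≈ 4.6094

4.6094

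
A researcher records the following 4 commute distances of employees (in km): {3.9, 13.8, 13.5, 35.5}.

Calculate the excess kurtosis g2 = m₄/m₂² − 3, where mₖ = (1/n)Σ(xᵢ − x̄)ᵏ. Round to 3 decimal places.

x̄ = 16.6750
Σ(xᵢ − x̄)² = 535.9275 ⇒ m₂ = 133.98188
Σ(xᵢ − x̄)⁴ = 152390.0109 ⇒ m₄ = 38097.50273
m₂² = 17951.14283
g2 = m₄/m₂² − 3 = 2.12229 − 3 ≈ -0.878

-0.878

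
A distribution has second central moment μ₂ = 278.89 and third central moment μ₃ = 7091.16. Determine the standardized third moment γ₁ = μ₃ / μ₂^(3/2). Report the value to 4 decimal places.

1.5225

σ = √μ₂ = √278.89 = 16.70000
σ³ = μ₂^(3/2) = 4657.46300
γ₁ = μ₃/σ³ = 7091.16 / 4657.46300 ≈ 1.5225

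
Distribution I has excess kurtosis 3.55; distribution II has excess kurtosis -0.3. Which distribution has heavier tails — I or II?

Higher excess kurtosis ⇒ heavier tails relative to the normal distribution.
3.55 vs -0.3: the larger is 3.55, so I has heavier tails. (I is leptokurtic — heavier-than-normal tails; the other is platykurtic.)

I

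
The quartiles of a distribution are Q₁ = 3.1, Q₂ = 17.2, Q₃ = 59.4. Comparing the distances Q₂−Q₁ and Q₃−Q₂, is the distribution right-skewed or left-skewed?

right-skewed

Q₂ − Q₁ = 14.1;  Q₃ − Q₂ = 42.2
Q₃ − Q₂ > Q₂ − Q₁ ⇒ the upper half is more spread out ⇒ right-skewed.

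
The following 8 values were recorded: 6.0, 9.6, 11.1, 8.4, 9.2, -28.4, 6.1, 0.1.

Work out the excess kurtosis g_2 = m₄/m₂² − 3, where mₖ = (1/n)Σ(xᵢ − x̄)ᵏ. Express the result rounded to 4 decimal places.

x̄ = 2.7625
Σ(xᵢ − x̄)² = 1189.2987 ⇒ m₂ = 148.66234
Σ(xᵢ − x̄)⁴ = 953067.4540 ⇒ m₄ = 119133.43175
m₂² = 22100.49245
g_2 = m₄/m₂² − 3 = 5.39053 − 3 ≈ 2.3905

2.3905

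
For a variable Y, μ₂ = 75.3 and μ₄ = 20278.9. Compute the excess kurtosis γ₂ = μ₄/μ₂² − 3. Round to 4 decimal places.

μ₂² = 75.3² = 5670.09000
μ₄/μ₂² = 20278.9 / 5670.09000 = 3.57647
γ₂ = 3.57647 − 3 ≈ 0.5765

0.5765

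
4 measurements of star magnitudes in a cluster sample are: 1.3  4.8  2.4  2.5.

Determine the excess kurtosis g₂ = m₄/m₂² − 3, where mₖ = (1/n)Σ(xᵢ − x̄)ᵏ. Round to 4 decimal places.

x̄ = 2.7500
Σ(xᵢ − x̄)² = 6.4900 ⇒ m₂ = 1.62250
Σ(xᵢ − x̄)⁴ = 22.1004 ⇒ m₄ = 5.52511
m₂² = 2.63251
g₂ = m₄/m₂² − 3 = 2.09880 − 3 ≈ -0.9012

-0.9012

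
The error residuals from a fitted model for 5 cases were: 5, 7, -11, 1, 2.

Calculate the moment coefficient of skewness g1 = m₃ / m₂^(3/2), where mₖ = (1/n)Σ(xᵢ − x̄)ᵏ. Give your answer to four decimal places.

x̄ = (5 + 7 - 11 + 1 + 2) / 5 = 0.8000
deviations (xᵢ − x̄): 4.2000, 6.2000, -11.8000, 0.2000, 1.2000
Σ(xᵢ − x̄)² = 196.8000 ⇒ m₂ = 196.8000/5 = 39.36000
Σ(xᵢ − x̄)³ = -1328.8800 ⇒ m₃ = -1328.8800/5 = -265.77600
m₂^(3/2) = 39.36000^(1.5) = 246.93499
g1 = m₃ / m₂^(3/2) = -265.77600 / 246.93499 ≈ -1.0763

-1.0763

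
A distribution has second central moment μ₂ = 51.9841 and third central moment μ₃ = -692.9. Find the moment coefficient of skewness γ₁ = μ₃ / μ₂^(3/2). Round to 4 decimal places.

-1.8487

σ = √μ₂ = √51.9841 = 7.21000
σ³ = μ₂^(3/2) = 374.80536
γ₁ = μ₃/σ³ = -692.9 / 374.80536 ≈ -1.8487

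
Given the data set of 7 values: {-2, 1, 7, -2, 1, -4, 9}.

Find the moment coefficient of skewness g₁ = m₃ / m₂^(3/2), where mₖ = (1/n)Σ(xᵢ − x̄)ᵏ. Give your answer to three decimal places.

0.574

x̄ = (-2 + 1 + 7 - 2 + 1 - 4 + 9) / 7 = 1.4286
deviations (xᵢ − x̄): -3.4286, -0.4286, 5.5714, -3.4286, -0.4286, -5.4286, 7.5714
Σ(xᵢ − x̄)² = 141.7143 ⇒ m₂ = 141.7143/7 = 20.24490
Σ(xᵢ − x̄)³ = 366.2449 ⇒ m₃ = 366.2449/7 = 52.32070
m₂^(3/2) = 20.24490^(1.5) = 91.09056
g₁ = m₃ / m₂^(3/2) = 52.32070 / 91.09056 ≈ 0.574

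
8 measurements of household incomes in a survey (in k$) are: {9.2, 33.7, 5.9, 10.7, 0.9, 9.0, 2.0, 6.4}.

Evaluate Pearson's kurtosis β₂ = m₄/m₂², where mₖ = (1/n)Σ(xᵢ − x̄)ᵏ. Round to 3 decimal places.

4.975

x̄ = 9.7250
Σ(xᵢ − x̄)² = 739.7950 ⇒ m₂ = 92.47438
Σ(xᵢ − x̄)⁴ = 340359.8684 ⇒ m₄ = 42544.98356
m₂² = 8551.51003
β₂ = m₄/m₂² = 42544.98356 / 8551.51003 ≈ 4.975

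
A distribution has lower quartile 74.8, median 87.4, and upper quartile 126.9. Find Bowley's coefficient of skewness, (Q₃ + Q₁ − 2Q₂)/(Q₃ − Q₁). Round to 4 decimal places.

numerator: Q₃ + Q₁ − 2Q₂ = 126.9 + 74.8 − 2×87.4 = 26.9000
denominator: Q₃ − Q₁ = 126.9 − 74.8 = 52.1000
Bowley skewness = 26.9000 / 52.1000 ≈ 0.5163

0.5163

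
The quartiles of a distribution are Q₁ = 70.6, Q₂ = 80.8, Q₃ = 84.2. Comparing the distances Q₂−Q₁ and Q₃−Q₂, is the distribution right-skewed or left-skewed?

left-skewed

Q₂ − Q₁ = 10.2;  Q₃ − Q₂ = 3.4
Q₂ − Q₁ > Q₃ − Q₂ ⇒ the lower half is more spread out ⇒ left-skewed.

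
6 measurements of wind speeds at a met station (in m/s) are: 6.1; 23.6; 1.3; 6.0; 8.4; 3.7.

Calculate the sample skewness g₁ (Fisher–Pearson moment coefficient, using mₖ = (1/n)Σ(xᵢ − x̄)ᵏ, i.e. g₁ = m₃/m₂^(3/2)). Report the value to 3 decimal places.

1.419

x̄ = (6.1 + 23.6 + 1.3 + 6.0 + 8.4 + 3.7) / 6 = 8.1833
deviations (xᵢ − x̄): -2.0833, 15.4167, -6.8833, -2.1833, 0.2167, -4.4833
Σ(xᵢ − x̄)² = 314.3083 ⇒ m₂ = 314.3083/6 = 52.38472
Σ(xᵢ − x̄)³ = 3228.4444 ⇒ m₃ = 3228.4444/6 = 538.07407
m₂^(3/2) = 52.38472^(1.5) = 379.14643
g₁ = m₃ / m₂^(3/2) = 538.07407 / 379.14643 ≈ 1.419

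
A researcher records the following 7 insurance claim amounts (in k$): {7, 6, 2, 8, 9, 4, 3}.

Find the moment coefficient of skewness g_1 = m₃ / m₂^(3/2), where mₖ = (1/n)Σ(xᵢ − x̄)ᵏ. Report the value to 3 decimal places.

-0.087

x̄ = (7 + 6 + 2 + 8 + 9 + 4 + 3) / 7 = 5.5714
deviations (xᵢ − x̄): 1.4286, 0.4286, -3.5714, 2.4286, 3.4286, -1.5714, -2.5714
Σ(xᵢ − x̄)² = 41.7143 ⇒ m₂ = 41.7143/7 = 5.95918
Σ(xᵢ − x̄)³ = -8.8163 ⇒ m₃ = -8.8163/7 = -1.25948
m₂^(3/2) = 5.95918^(1.5) = 14.54723
g_1 = m₃ / m₂^(3/2) = -1.25948 / 14.54723 ≈ -0.087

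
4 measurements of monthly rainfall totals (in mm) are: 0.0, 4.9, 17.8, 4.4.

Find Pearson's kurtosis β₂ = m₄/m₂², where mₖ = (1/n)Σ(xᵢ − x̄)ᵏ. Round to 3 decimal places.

2.171

x̄ = 6.7750
Σ(xᵢ − x̄)² = 176.6075 ⇒ m₂ = 44.15188
Σ(xᵢ − x̄)⁴ = 16925.5981 ⇒ m₄ = 4231.39952
m₂² = 1949.38807
β₂ = m₄/m₂² = 4231.39952 / 1949.38807 ≈ 2.171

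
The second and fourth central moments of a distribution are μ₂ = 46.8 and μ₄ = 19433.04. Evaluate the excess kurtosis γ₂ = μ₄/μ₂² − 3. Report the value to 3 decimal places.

5.873

μ₂² = 46.8² = 2190.24000
μ₄/μ₂² = 19433.04 / 2190.24000 = 8.87256
γ₂ = 8.87256 − 3 ≈ 5.873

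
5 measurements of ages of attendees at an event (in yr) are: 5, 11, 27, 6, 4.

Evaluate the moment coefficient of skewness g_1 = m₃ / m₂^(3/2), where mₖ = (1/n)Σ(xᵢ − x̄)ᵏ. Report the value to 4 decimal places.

1.2337

x̄ = (5 + 11 + 27 + 6 + 4) / 5 = 10.6000
deviations (xᵢ − x̄): -5.6000, 0.4000, 16.4000, -4.6000, -6.6000
Σ(xᵢ − x̄)² = 365.2000 ⇒ m₂ = 365.2000/5 = 73.04000
Σ(xᵢ − x̄)³ = 3850.5600 ⇒ m₃ = 3850.5600/5 = 770.11200
m₂^(3/2) = 73.04000^(1.5) = 624.22498
g_1 = m₃ / m₂^(3/2) = 770.11200 / 624.22498 ≈ 1.2337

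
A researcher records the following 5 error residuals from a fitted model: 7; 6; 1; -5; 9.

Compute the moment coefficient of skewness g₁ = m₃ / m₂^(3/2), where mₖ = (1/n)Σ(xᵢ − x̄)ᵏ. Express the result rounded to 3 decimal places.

-0.691

x̄ = (7 + 6 + 1 - 5 + 9) / 5 = 3.6000
deviations (xᵢ − x̄): 3.4000, 2.4000, -2.6000, -8.6000, 5.4000
Σ(xᵢ − x̄)² = 127.2000 ⇒ m₂ = 127.2000/5 = 25.44000
Σ(xᵢ − x̄)³ = -443.0400 ⇒ m₃ = -443.0400/5 = -88.60800
m₂^(3/2) = 25.44000^(1.5) = 128.31448
g₁ = m₃ / m₂^(3/2) = -88.60800 / 128.31448 ≈ -0.691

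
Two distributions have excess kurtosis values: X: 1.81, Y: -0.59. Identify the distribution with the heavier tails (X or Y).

Higher excess kurtosis ⇒ heavier tails relative to the normal distribution.
1.81 vs -0.59: the larger is 1.81, so X has heavier tails. (X is leptokurtic — heavier-than-normal tails; the other is platykurtic.)

X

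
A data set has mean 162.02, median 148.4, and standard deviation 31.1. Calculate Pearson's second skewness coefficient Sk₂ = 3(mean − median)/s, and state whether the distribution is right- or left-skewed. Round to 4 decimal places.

1.3138, right-skewed

Sk₂ = 3(162.02 − 148.4) / 31.1 = 3 × 13.6200 / 31.1
    = 40.8600 / 31.1 ≈ 1.3138
Sk₂ > 0 ⇒ mean > median ⇒ right-skewed (positive skew).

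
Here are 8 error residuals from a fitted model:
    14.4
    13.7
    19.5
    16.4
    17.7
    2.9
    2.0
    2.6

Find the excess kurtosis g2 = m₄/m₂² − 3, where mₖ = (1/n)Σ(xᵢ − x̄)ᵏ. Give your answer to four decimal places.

-1.6523

x̄ = 11.1500
Σ(xᵢ − x̄)² = 382.1400 ⇒ m₂ = 47.76750
Σ(xᵢ − x̄)⁴ = 24601.3283 ⇒ m₄ = 3075.16603
m₂² = 2281.73406
g2 = m₄/m₂² − 3 = 1.34773 − 3 ≈ -1.6523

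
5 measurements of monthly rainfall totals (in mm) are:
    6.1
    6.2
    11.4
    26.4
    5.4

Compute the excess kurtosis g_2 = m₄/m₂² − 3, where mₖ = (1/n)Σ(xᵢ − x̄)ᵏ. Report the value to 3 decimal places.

x̄ = 11.1000
Σ(xᵢ − x̄)² = 315.6800 ⇒ m₂ = 63.13600
Σ(xᵢ − x̄)⁴ = 57055.2164 ⇒ m₄ = 11411.04328
m₂² = 3986.15450
g_2 = m₄/m₂² − 3 = 2.86267 − 3 ≈ -0.137

-0.137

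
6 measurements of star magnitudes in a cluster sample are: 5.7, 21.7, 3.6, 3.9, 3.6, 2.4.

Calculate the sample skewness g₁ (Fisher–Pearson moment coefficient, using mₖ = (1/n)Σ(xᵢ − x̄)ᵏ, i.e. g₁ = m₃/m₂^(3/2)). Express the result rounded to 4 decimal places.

x̄ = (5.7 + 21.7 + 3.6 + 3.9 + 3.6 + 2.4) / 6 = 6.8167
deviations (xᵢ − x̄): -1.1167, 14.8833, -3.2167, -2.9167, -3.2167, -4.4167
Σ(xᵢ − x̄)² = 271.4683 ⇒ m₂ = 271.4683/6 = 45.24472
Σ(xᵢ − x̄)³ = 3117.9356 ⇒ m₃ = 3117.9356/6 = 519.65593
m₂^(3/2) = 45.24472^(1.5) = 304.33499
g₁ = m₃ / m₂^(3/2) = 519.65593 / 304.33499 ≈ 1.7075

1.7075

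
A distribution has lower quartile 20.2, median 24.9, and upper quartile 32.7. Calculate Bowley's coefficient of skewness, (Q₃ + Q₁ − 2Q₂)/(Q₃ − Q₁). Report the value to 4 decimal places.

numerator: Q₃ + Q₁ − 2Q₂ = 32.7 + 20.2 − 2×24.9 = 3.1000
denominator: Q₃ − Q₁ = 32.7 − 20.2 = 12.5000
Bowley skewness = 3.1000 / 12.5000 ≈ 0.2480

0.2480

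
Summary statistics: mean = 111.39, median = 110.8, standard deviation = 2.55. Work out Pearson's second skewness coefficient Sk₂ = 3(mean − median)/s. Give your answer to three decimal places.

0.694

Sk₂ = 3(111.39 − 110.8) / 2.55 = 3 × 0.5900 / 2.55
    = 1.7700 / 2.55 ≈ 0.694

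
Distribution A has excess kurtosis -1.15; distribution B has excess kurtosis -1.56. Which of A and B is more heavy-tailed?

A

Higher excess kurtosis ⇒ heavier tails relative to the normal distribution.
-1.15 vs -1.56: the larger is -1.15, so A has heavier tails.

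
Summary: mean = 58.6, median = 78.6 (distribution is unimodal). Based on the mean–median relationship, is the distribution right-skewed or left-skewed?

left-skewed

mean − median = 58.6 − 78.6 = -20.0
mean < median ⇒ the longer tail is on the left ⇒ left-skewed (negatively skewed).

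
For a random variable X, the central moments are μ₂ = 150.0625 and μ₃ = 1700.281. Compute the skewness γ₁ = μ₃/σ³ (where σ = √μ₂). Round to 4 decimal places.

0.9249

σ = √μ₂ = √150.0625 = 12.25000
σ³ = μ₂^(3/2) = 1838.26563
γ₁ = μ₃/σ³ = 1700.281 / 1838.26563 ≈ 0.9249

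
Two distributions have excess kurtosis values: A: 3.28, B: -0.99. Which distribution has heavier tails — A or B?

A

Higher excess kurtosis ⇒ heavier tails relative to the normal distribution.
3.28 vs -0.99: the larger is 3.28, so A has heavier tails. (A is leptokurtic — heavier-than-normal tails; the other is platykurtic.)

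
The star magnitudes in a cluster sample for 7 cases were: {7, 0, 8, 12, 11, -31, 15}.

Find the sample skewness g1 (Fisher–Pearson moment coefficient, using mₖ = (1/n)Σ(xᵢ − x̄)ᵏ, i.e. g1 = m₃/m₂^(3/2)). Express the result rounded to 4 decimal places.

-1.6852

x̄ = (7 + 0 + 8 + 12 + 11 - 31 + 15) / 7 = 3.1429
deviations (xᵢ − x̄): 3.8571, -3.1429, 4.8571, 8.8571, 7.8571, -34.1429, 11.8571
Σ(xᵢ − x̄)² = 1494.8571 ⇒ m₂ = 1494.8571/7 = 213.55102
Σ(xᵢ − x̄)³ = -36813.6735 ⇒ m₃ = -36813.6735/7 = -5259.09621
m₂^(3/2) = 213.55102^(1.5) = 3120.70327
g1 = m₃ / m₂^(3/2) = -5259.09621 / 3120.70327 ≈ -1.6852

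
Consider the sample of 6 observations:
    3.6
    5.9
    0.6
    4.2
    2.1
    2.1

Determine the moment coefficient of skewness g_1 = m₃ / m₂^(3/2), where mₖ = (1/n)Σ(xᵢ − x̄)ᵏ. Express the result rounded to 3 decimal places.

0.222

x̄ = (3.6 + 5.9 + 0.6 + 4.2 + 2.1 + 2.1) / 6 = 3.0833
deviations (xᵢ − x̄): 0.5167, 2.8167, -2.4833, 1.1167, -0.9833, -0.9833
Σ(xᵢ − x̄)² = 17.5483 ⇒ m₂ = 17.5483/6 = 2.92472
Σ(xᵢ − x̄)³ = 6.6604 ⇒ m₃ = 6.6604/6 = 1.11007
m₂^(3/2) = 2.92472^(1.5) = 5.00181
g_1 = m₃ / m₂^(3/2) = 1.11007 / 5.00181 ≈ 0.222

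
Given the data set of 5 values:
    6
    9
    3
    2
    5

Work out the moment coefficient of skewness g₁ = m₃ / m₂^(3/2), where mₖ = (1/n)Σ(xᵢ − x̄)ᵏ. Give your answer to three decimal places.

x̄ = (6 + 9 + 3 + 2 + 5) / 5 = 5.0000
deviations (xᵢ − x̄): 1.0000, 4.0000, -2.0000, -3.0000, 0.0000
Σ(xᵢ − x̄)² = 30.0000 ⇒ m₂ = 30.0000/5 = 6.00000
Σ(xᵢ − x̄)³ = 30.0000 ⇒ m₃ = 30.0000/5 = 6.00000
m₂^(3/2) = 6.00000^(1.5) = 14.69694
g₁ = m₃ / m₂^(3/2) = 6.00000 / 14.69694 ≈ 0.408

0.408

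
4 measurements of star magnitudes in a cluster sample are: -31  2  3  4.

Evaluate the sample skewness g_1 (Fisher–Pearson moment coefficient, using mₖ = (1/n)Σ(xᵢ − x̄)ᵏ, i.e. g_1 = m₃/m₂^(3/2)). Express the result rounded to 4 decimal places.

x̄ = (-31 + 2 + 3 + 4) / 4 = -5.5000
deviations (xᵢ − x̄): -25.5000, 7.5000, 8.5000, 9.5000
Σ(xᵢ − x̄)² = 869.0000 ⇒ m₂ = 869.0000/4 = 217.25000
Σ(xᵢ − x̄)³ = -14688.0000 ⇒ m₃ = -14688.0000/4 = -3672.00000
m₂^(3/2) = 217.25000^(1.5) = 3202.13530
g_1 = m₃ / m₂^(3/2) = -3672.00000 / 3202.13530 ≈ -1.1467

-1.1467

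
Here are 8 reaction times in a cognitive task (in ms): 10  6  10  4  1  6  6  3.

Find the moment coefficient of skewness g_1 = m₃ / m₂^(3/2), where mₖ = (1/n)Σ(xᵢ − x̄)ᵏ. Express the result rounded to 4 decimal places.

x̄ = (10 + 6 + 10 + 4 + 1 + 6 + 6 + 3) / 8 = 5.7500
deviations (xᵢ − x̄): 4.2500, 0.2500, 4.2500, -1.7500, -4.7500, 0.2500, 0.2500, -2.7500
Σ(xᵢ − x̄)² = 69.5000 ⇒ m₂ = 69.5000/8 = 8.68750
Σ(xᵢ − x̄)³ = 20.2500 ⇒ m₃ = 20.2500/8 = 2.53125
m₂^(3/2) = 8.68750^(1.5) = 25.60603
g_1 = m₃ / m₂^(3/2) = 2.53125 / 25.60603 ≈ 0.0989

0.0989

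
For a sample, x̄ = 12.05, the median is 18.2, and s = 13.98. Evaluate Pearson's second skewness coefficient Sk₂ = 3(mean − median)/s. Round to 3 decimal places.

Sk₂ = 3(12.05 − 18.2) / 13.98 = 3 × -6.1500 / 13.98
    = -18.4500 / 13.98 ≈ -1.320

-1.320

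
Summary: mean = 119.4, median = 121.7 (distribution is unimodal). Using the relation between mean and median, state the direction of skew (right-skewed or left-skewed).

mean − median = 119.4 − 121.7 = -2.3
mean < median ⇒ the longer tail is on the left ⇒ left-skewed (negatively skewed).

left-skewed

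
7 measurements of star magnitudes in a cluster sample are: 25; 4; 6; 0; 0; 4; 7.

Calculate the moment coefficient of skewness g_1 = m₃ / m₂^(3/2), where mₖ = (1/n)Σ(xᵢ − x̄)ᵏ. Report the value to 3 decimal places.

1.623

x̄ = (25 + 4 + 6 + 0 + 0 + 4 + 7) / 7 = 6.5714
deviations (xᵢ − x̄): 18.4286, -2.5714, -0.5714, -6.5714, -6.5714, -2.5714, 0.4286
Σ(xᵢ − x̄)² = 439.7143 ⇒ m₂ = 439.7143/7 = 62.81633
Σ(xᵢ − x̄)³ = 5656.8980 ⇒ m₃ = 5656.8980/7 = 808.12828
m₂^(3/2) = 62.81633^(1.5) = 497.86180
g_1 = m₃ / m₂^(3/2) = 808.12828 / 497.86180 ≈ 1.623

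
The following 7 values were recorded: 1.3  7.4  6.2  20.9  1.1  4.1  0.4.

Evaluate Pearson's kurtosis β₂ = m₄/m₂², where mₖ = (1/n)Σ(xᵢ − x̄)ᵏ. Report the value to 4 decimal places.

3.9395

x̄ = 5.9143
Σ(xᵢ − x̄)² = 305.0286 ⇒ m₂ = 43.57551
Σ(xᵢ − x̄)⁴ = 52363.2619 ⇒ m₄ = 7480.46598
m₂² = 1898.82509
β₂ = m₄/m₂² = 7480.46598 / 1898.82509 ≈ 3.9395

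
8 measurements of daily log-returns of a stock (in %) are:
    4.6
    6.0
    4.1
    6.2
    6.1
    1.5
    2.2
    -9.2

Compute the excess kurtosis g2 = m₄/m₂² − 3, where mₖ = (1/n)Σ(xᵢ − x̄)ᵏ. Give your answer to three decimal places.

1.842

x̄ = 2.6875
Σ(xᵢ − x̄)² = 183.5687 ⇒ m₂ = 22.94609
Σ(xᵢ − x̄)⁴ = 20396.8975 ⇒ m₄ = 2549.61219
m₂² = 526.52322
g2 = m₄/m₂² − 3 = 4.84235 − 3 ≈ 1.842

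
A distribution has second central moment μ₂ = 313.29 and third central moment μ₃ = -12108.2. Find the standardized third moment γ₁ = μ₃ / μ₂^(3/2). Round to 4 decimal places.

-2.1835

σ = √μ₂ = √313.29 = 17.70000
σ³ = μ₂^(3/2) = 5545.23300
γ₁ = μ₃/σ³ = -12108.2 / 5545.23300 ≈ -2.1835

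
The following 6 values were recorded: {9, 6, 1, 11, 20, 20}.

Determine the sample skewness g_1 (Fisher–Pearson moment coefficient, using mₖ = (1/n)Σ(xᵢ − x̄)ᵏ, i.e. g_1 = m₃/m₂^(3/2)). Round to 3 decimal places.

x̄ = (9 + 6 + 1 + 11 + 20 + 20) / 6 = 11.1667
deviations (xᵢ − x̄): -2.1667, -5.1667, -10.1667, -0.1667, 8.8333, 8.8333
Σ(xᵢ − x̄)² = 290.8333 ⇒ m₂ = 290.8333/6 = 48.47222
Σ(xᵢ − x̄)³ = 179.5556 ⇒ m₃ = 179.5556/6 = 29.92593
m₂^(3/2) = 48.47222^(1.5) = 337.47328
g_1 = m₃ / m₂^(3/2) = 29.92593 / 337.47328 ≈ 0.089

0.089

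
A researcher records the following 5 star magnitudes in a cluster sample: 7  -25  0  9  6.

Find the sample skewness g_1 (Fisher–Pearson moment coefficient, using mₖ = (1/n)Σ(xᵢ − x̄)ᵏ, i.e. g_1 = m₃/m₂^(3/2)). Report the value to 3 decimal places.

x̄ = (7 - 25 + 0 + 9 + 6) / 5 = -0.6000
deviations (xᵢ − x̄): 7.6000, -24.4000, 0.6000, 9.6000, 6.6000
Σ(xᵢ − x̄)² = 789.2000 ⇒ m₂ = 789.2000/5 = 157.84000
Σ(xᵢ − x̄)³ = -12915.3600 ⇒ m₃ = -12915.3600/5 = -2583.07200
m₂^(3/2) = 157.84000^(1.5) = 1983.01321
g_1 = m₃ / m₂^(3/2) = -2583.07200 / 1983.01321 ≈ -1.303

-1.303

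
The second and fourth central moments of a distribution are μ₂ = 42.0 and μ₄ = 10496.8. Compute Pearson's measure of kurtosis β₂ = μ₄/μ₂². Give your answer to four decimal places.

5.9506

μ₂² = 42.0² = 1764.00000
μ₄/μ₂² = 10496.8 / 1764.00000 = 5.95057
β₂ ≈ 5.9506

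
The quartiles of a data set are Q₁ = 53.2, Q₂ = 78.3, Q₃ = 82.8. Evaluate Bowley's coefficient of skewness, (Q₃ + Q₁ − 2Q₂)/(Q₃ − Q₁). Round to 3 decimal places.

-0.696

numerator: Q₃ + Q₁ − 2Q₂ = 82.8 + 53.2 − 2×78.3 = -20.6000
denominator: Q₃ − Q₁ = 82.8 − 53.2 = 29.6000
Bowley skewness = -20.6000 / 29.6000 ≈ -0.696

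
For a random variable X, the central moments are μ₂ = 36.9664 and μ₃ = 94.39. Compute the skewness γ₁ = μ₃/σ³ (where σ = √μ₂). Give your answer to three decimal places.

0.420

σ = √μ₂ = √36.9664 = 6.08000
σ³ = μ₂^(3/2) = 224.75571
γ₁ = μ₃/σ³ = 94.39 / 224.75571 ≈ 0.420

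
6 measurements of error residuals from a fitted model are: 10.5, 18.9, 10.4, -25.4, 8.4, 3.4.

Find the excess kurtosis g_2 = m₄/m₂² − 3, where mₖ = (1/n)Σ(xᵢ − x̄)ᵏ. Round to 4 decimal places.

0.5371

x̄ = 4.3667
Σ(xᵢ − x̄)² = 1188.4933 ⇒ m₂ = 198.08222
Σ(xᵢ − x̄)⁴ = 832711.0800 ⇒ m₄ = 138785.18001
m₂² = 39236.56676
g_2 = m₄/m₂² − 3 = 3.53714 − 3 ≈ 0.5371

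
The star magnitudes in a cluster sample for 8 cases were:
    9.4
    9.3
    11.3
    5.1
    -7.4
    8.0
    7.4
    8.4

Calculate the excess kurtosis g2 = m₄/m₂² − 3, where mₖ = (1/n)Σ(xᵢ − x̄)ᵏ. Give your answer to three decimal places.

2.146

x̄ = 6.4375
Σ(xᵢ − x̄)² = 241.0988 ⇒ m₂ = 30.13734
Σ(xᵢ − x̄)⁴ = 37391.2661 ⇒ m₄ = 4673.90826
m₂² = 908.25949
g2 = m₄/m₂² − 3 = 5.14601 − 3 ≈ 2.146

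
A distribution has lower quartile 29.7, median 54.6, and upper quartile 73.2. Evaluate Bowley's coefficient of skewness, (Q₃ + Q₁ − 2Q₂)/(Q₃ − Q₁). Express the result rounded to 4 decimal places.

-0.1448

numerator: Q₃ + Q₁ − 2Q₂ = 73.2 + 29.7 − 2×54.6 = -6.3000
denominator: Q₃ − Q₁ = 73.2 − 29.7 = 43.5000
Bowley skewness = -6.3000 / 43.5000 ≈ -0.1448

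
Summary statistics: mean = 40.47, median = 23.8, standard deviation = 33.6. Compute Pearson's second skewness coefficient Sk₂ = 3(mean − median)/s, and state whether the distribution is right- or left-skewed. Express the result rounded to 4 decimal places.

1.4884, right-skewed

Sk₂ = 3(40.47 − 23.8) / 33.6 = 3 × 16.6700 / 33.6
    = 50.0100 / 33.6 ≈ 1.4884
Sk₂ > 0 ⇒ mean > median ⇒ right-skewed (positive skew).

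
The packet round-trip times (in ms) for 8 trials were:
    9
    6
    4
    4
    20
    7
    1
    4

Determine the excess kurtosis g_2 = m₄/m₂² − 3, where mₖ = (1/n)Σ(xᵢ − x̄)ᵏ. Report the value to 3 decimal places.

1.433

x̄ = 6.8750
Σ(xᵢ − x̄)² = 236.8750 ⇒ m₂ = 29.60938
Σ(xᵢ − x̄)⁴ = 31092.7129 ⇒ m₄ = 3886.58911
m₂² = 876.71509
g_2 = m₄/m₂² − 3 = 4.43313 − 3 ≈ 1.433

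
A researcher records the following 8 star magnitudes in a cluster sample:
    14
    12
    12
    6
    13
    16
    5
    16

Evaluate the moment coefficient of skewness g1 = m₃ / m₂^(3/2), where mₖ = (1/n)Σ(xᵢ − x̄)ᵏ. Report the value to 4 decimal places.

x̄ = (14 + 12 + 12 + 6 + 13 + 16 + 5 + 16) / 8 = 11.7500
deviations (xᵢ − x̄): 2.2500, 0.2500, 0.2500, -5.7500, 1.2500, 4.2500, -6.7500, 4.2500
Σ(xᵢ − x̄)² = 121.5000 ⇒ m₂ = 121.5000/8 = 15.18750
Σ(xᵢ − x̄)³ = -330.7500 ⇒ m₃ = -330.7500/8 = -41.34375
m₂^(3/2) = 15.18750^(1.5) = 59.18742
g1 = m₃ / m₂^(3/2) = -41.34375 / 59.18742 ≈ -0.6985

-0.6985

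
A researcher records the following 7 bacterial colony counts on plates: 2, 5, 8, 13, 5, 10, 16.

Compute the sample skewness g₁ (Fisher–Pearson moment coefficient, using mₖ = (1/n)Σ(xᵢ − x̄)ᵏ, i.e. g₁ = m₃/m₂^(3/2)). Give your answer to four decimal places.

0.2814

x̄ = (2 + 5 + 8 + 13 + 5 + 10 + 16) / 7 = 8.4286
deviations (xᵢ − x̄): -6.4286, -3.4286, -0.4286, 4.5714, -3.4286, 1.5714, 7.5714
Σ(xᵢ − x̄)² = 145.7143 ⇒ m₂ = 145.7143/7 = 20.81633
Σ(xᵢ − x̄)³ = 187.1020 ⇒ m₃ = 187.1020/7 = 26.72886
m₂^(3/2) = 20.81633^(1.5) = 94.97431
g₁ = m₃ / m₂^(3/2) = 26.72886 / 94.97431 ≈ 0.2814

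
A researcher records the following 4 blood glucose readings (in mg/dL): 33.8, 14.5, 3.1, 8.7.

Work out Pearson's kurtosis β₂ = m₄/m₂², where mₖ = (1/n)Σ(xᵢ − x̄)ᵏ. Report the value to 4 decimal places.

2.0416

x̄ = 15.0250
Σ(xᵢ − x̄)² = 534.9875 ⇒ m₂ = 133.74687
Σ(xᵢ − x̄)⁴ = 146079.6564 ⇒ m₄ = 36519.91410
m₂² = 17888.22657
β₂ = m₄/m₂² = 36519.91410 / 17888.22657 ≈ 2.0416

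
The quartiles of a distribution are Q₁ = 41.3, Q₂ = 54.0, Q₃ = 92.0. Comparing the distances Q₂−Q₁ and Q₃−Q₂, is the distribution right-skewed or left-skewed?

Q₂ − Q₁ = 12.7;  Q₃ − Q₂ = 38.0
Q₃ − Q₂ > Q₂ − Q₁ ⇒ the upper half is more spread out ⇒ right-skewed.

right-skewed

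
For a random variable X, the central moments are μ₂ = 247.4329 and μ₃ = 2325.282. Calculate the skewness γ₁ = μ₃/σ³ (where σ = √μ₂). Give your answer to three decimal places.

σ = √μ₂ = √247.4329 = 15.73000
σ³ = μ₂^(3/2) = 3892.11952
γ₁ = μ₃/σ³ = 2325.282 / 3892.11952 ≈ 0.597

0.597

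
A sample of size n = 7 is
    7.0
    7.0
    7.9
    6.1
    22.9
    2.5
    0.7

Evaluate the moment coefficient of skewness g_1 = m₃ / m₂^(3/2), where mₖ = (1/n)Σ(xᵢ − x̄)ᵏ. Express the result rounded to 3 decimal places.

1.448

x̄ = (7.0 + 7.0 + 7.9 + 6.1 + 22.9 + 2.5 + 0.7) / 7 = 7.7286
deviations (xᵢ − x̄): -0.7286, -0.7286, 0.1714, -1.6286, 15.1714, -5.2286, -7.0286
Σ(xᵢ − x̄)² = 310.6543 ⇒ m₂ = 310.6543/7 = 44.37918
Σ(xᵢ − x̄)³ = 2996.7983 ⇒ m₃ = 2996.7983/7 = 428.11405
m₂^(3/2) = 44.37918^(1.5) = 295.64393
g_1 = m₃ / m₂^(3/2) = 428.11405 / 295.64393 ≈ 1.448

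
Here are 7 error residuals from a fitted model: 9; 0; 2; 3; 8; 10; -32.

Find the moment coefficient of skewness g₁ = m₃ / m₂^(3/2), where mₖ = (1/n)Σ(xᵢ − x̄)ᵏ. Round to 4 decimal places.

-1.7575

x̄ = (9 + 0 + 2 + 3 + 8 + 10 - 32) / 7 = 0.0000
deviations (xᵢ − x̄): 9.0000, 0.0000, 2.0000, 3.0000, 8.0000, 10.0000, -32.0000
Σ(xᵢ − x̄)² = 1282.0000 ⇒ m₂ = 1282.0000/7 = 183.14286
Σ(xᵢ − x̄)³ = -30492.0000 ⇒ m₃ = -30492.0000/7 = -4356.00000
m₂^(3/2) = 183.14286^(1.5) = 2478.47748
g₁ = m₃ / m₂^(3/2) = -4356.00000 / 2478.47748 ≈ -1.7575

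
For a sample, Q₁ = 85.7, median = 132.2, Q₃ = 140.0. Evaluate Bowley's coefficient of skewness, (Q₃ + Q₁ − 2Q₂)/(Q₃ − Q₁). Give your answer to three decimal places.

numerator: Q₃ + Q₁ − 2Q₂ = 140.0 + 85.7 − 2×132.2 = -38.7000
denominator: Q₃ − Q₁ = 140.0 − 85.7 = 54.3000
Bowley skewness = -38.7000 / 54.3000 ≈ -0.713

-0.713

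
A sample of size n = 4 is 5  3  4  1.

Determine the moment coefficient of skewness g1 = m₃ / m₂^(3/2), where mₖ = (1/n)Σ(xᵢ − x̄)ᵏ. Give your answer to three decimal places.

-0.435

x̄ = (5 + 3 + 4 + 1) / 4 = 3.2500
deviations (xᵢ − x̄): 1.7500, -0.2500, 0.7500, -2.2500
Σ(xᵢ − x̄)² = 8.7500 ⇒ m₂ = 8.7500/4 = 2.18750
Σ(xᵢ − x̄)³ = -5.6250 ⇒ m₃ = -5.6250/4 = -1.40625
m₂^(3/2) = 2.18750^(1.5) = 3.23536
g1 = m₃ / m₂^(3/2) = -1.40625 / 3.23536 ≈ -0.435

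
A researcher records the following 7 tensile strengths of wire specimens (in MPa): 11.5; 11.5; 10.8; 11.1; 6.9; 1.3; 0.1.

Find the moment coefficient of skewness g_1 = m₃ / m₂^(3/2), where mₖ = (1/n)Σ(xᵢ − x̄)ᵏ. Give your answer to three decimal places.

x̄ = (11.5 + 11.5 + 10.8 + 11.1 + 6.9 + 1.3 + 0.1) / 7 = 7.6000
deviations (xᵢ − x̄): 3.9000, 3.9000, 3.2000, 3.5000, -0.7000, -6.3000, -7.5000
Σ(xᵢ − x̄)² = 149.3400 ⇒ m₂ = 149.3400/7 = 21.33429
Σ(xᵢ − x̄)³ = -477.9840 ⇒ m₃ = -477.9840/7 = -68.28343
m₂^(3/2) = 21.33429^(1.5) = 98.54104
g_1 = m₃ / m₂^(3/2) = -68.28343 / 98.54104 ≈ -0.693

-0.693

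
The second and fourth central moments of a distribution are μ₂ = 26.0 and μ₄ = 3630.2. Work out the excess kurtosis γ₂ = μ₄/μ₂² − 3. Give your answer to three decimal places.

2.370

μ₂² = 26.0² = 676.00000
μ₄/μ₂² = 3630.2 / 676.00000 = 5.37012
γ₂ = 5.37012 − 3 ≈ 2.370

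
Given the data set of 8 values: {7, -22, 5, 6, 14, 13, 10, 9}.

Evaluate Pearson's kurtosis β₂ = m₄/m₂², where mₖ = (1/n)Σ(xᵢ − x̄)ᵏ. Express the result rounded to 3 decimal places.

x̄ = 5.2500
Σ(xᵢ − x̄)² = 919.5000 ⇒ m₂ = 114.93750
Σ(xᵢ − x̄)⁴ = 561584.9063 ⇒ m₄ = 70198.11328
m₂² = 13210.62891
β₂ = m₄/m₂² = 70198.11328 / 13210.62891 ≈ 5.314

5.314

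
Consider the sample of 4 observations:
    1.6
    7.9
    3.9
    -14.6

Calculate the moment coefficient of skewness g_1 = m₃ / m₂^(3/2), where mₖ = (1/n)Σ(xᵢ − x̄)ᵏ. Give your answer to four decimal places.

x̄ = (1.6 + 7.9 + 3.9 - 14.6) / 4 = -0.3000
deviations (xᵢ − x̄): 1.9000, 8.2000, 4.2000, -14.3000
Σ(xᵢ − x̄)² = 292.9800 ⇒ m₂ = 292.9800/4 = 73.24500
Σ(xᵢ − x̄)³ = -2291.8920 ⇒ m₃ = -2291.8920/4 = -572.97300
m₂^(3/2) = 73.24500^(1.5) = 626.85483
g_1 = m₃ / m₂^(3/2) = -572.97300 / 626.85483 ≈ -0.9140

-0.9140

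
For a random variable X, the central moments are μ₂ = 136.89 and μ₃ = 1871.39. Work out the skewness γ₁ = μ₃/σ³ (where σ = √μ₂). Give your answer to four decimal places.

σ = √μ₂ = √136.89 = 11.70000
σ³ = μ₂^(3/2) = 1601.61300
γ₁ = μ₃/σ³ = 1871.39 / 1601.61300 ≈ 1.1684

1.1684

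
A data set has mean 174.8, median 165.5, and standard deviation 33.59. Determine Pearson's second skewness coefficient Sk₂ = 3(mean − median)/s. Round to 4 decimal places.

0.8306

Sk₂ = 3(174.8 − 165.5) / 33.59 = 3 × 9.3000 / 33.59
    = 27.9000 / 33.59 ≈ 0.8306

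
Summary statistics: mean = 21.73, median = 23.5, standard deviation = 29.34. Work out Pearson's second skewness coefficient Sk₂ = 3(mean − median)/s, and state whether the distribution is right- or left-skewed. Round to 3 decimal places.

Sk₂ = 3(21.73 − 23.5) / 29.34 = 3 × -1.7700 / 29.34
    = -5.3100 / 29.34 ≈ -0.181
Sk₂ < 0 ⇒ mean < median ⇒ left-skewed (negative skew).

-0.181, left-skewed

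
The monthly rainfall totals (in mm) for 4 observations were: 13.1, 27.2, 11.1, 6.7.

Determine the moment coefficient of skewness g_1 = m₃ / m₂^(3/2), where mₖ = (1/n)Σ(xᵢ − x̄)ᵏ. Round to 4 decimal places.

x̄ = (13.1 + 27.2 + 11.1 + 6.7) / 4 = 14.5250
deviations (xᵢ − x̄): -1.4250, 12.6750, -3.4250, -7.8250
Σ(xᵢ − x̄)² = 235.6475 ⇒ m₂ = 235.6475/4 = 58.91188
Σ(xᵢ − x̄)³ = 1514.1094 ⇒ m₃ = 1514.1094/4 = 378.52734
m₂^(3/2) = 58.91188^(1.5) = 452.17263
g_1 = m₃ / m₂^(3/2) = 378.52734 / 452.17263 ≈ 0.8371

0.8371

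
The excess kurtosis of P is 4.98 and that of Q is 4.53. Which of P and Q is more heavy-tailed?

Higher excess kurtosis ⇒ heavier tails relative to the normal distribution.
4.98 vs 4.53: the larger is 4.98, so P has heavier tails.

P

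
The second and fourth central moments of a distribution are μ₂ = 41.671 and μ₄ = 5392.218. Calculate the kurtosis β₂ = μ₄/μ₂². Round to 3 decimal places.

μ₂² = 41.671² = 1736.47224
μ₄/μ₂² = 5392.218 / 1736.47224 = 3.10527
β₂ ≈ 3.105

3.105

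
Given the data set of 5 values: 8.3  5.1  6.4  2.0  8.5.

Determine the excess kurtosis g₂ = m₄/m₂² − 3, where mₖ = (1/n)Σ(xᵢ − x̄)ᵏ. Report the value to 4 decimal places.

-0.9478

x̄ = 6.0600
Σ(xᵢ − x̄)² = 28.4920 ⇒ m₂ = 5.69840
Σ(xᵢ − x̄)⁴ = 333.1934 ⇒ m₄ = 66.63869
m₂² = 32.47176
g₂ = m₄/m₂² − 3 = 2.05220 − 3 ≈ -0.9478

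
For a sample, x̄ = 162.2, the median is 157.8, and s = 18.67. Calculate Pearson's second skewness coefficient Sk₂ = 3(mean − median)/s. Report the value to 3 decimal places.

Sk₂ = 3(162.2 − 157.8) / 18.67 = 3 × 4.4000 / 18.67
    = 13.2000 / 18.67 ≈ 0.707

0.707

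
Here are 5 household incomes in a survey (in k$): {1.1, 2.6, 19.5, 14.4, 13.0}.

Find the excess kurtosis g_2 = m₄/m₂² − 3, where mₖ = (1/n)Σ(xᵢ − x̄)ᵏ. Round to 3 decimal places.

-1.591

x̄ = 10.1200
Σ(xᵢ − x̄)² = 252.5080 ⇒ m₂ = 50.50160
Σ(xᵢ − x̄)⁴ = 17963.0779 ⇒ m₄ = 3592.61558
m₂² = 2550.41160
g_2 = m₄/m₂² − 3 = 1.40864 − 3 ≈ -1.591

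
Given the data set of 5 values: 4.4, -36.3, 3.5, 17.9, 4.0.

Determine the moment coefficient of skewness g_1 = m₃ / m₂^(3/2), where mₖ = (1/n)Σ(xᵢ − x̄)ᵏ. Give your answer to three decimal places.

x̄ = (4.4 - 36.3 + 3.5 + 17.9 + 4.0) / 5 = -1.3000
deviations (xᵢ − x̄): 5.7000, -35.0000, 4.8000, 19.2000, 5.3000
Σ(xᵢ − x̄)² = 1677.2600 ⇒ m₂ = 1677.2600/5 = 335.45200
Σ(xᵢ − x̄)³ = -35352.4500 ⇒ m₃ = -35352.4500/5 = -7070.49000
m₂^(3/2) = 335.45200^(1.5) = 6143.92037
g_1 = m₃ / m₂^(3/2) = -7070.49000 / 6143.92037 ≈ -1.151

-1.151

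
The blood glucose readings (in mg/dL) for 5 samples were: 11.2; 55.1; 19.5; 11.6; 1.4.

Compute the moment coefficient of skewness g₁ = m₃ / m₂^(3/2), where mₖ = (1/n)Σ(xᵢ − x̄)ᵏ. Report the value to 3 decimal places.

x̄ = (11.2 + 55.1 + 19.5 + 11.6 + 1.4) / 5 = 19.7600
deviations (xᵢ − x̄): -8.5600, 35.3400, -0.2600, -8.1600, -18.3600
Σ(xᵢ − x̄)² = 1725.9320 ⇒ m₂ = 1725.9320/5 = 345.18640
Σ(xᵢ − x̄)³ = 36777.1342 ⇒ m₃ = 36777.1342/5 = 7355.42683
m₂^(3/2) = 345.18640^(1.5) = 6413.28463
g₁ = m₃ / m₂^(3/2) = 7355.42683 / 6413.28463 ≈ 1.147

1.147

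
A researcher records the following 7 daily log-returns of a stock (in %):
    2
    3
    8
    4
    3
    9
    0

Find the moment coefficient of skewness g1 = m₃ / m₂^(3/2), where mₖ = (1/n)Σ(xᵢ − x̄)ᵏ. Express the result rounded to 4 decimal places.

0.4674

x̄ = (2 + 3 + 8 + 4 + 3 + 9 + 0) / 7 = 4.1429
deviations (xᵢ − x̄): -2.1429, -1.1429, 3.8571, -0.1429, -1.1429, 4.8571, -4.1429
Σ(xᵢ − x̄)² = 62.8571 ⇒ m₂ = 62.8571/7 = 8.97959
Σ(xᵢ − x̄)³ = 88.0408 ⇒ m₃ = 88.0408/7 = 12.57726
m₂^(3/2) = 8.97959^(1.5) = 26.90822
g1 = m₃ / m₂^(3/2) = 12.57726 / 26.90822 ≈ 0.4674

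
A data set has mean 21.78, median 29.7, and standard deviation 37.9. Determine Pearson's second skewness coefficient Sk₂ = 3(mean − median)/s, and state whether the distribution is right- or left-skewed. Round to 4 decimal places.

Sk₂ = 3(21.78 − 29.7) / 37.9 = 3 × -7.9200 / 37.9
    = -23.7600 / 37.9 ≈ -0.6269
Sk₂ < 0 ⇒ mean < median ⇒ left-skewed (negative skew).

-0.6269, left-skewed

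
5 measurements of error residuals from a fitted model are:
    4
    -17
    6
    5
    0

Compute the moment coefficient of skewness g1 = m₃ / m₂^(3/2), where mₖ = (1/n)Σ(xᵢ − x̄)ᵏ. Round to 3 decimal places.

x̄ = (4 - 17 + 6 + 5 + 0) / 5 = -0.4000
deviations (xᵢ − x̄): 4.4000, -16.6000, 6.4000, 5.4000, 0.4000
Σ(xᵢ − x̄)² = 365.2000 ⇒ m₂ = 365.2000/5 = 73.04000
Σ(xᵢ − x̄)³ = -4069.4400 ⇒ m₃ = -4069.4400/5 = -813.88800
m₂^(3/2) = 73.04000^(1.5) = 624.22498
g1 = m₃ / m₂^(3/2) = -813.88800 / 624.22498 ≈ -1.304

-1.304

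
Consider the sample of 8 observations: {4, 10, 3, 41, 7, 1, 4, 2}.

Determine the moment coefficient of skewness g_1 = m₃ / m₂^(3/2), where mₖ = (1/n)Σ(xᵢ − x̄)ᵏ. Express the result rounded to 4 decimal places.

x̄ = (4 + 10 + 3 + 41 + 7 + 1 + 4 + 2) / 8 = 9.0000
deviations (xᵢ − x̄): -5.0000, 1.0000, -6.0000, 32.0000, -2.0000, -8.0000, -5.0000, -7.0000
Σ(xᵢ − x̄)² = 1228.0000 ⇒ m₂ = 1228.0000/8 = 153.50000
Σ(xᵢ − x̄)³ = 31440.0000 ⇒ m₃ = 31440.0000/8 = 3930.00000
m₂^(3/2) = 153.50000^(1.5) = 1901.79004
g_1 = m₃ / m₂^(3/2) = 3930.00000 / 1901.79004 ≈ 2.0665

2.0665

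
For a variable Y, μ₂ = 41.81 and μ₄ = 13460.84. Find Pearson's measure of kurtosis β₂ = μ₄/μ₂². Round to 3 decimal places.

μ₂² = 41.81² = 1748.07610
μ₄/μ₂² = 13460.84 / 1748.07610 = 7.70037
β₂ ≈ 7.700

7.700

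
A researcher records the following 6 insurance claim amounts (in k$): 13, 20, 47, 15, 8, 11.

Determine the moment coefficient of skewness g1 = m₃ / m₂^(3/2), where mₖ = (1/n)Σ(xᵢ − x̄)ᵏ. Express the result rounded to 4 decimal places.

1.4867

x̄ = (13 + 20 + 47 + 15 + 8 + 11) / 6 = 19.0000
deviations (xᵢ − x̄): -6.0000, 1.0000, 28.0000, -4.0000, -11.0000, -8.0000
Σ(xᵢ − x̄)² = 1022.0000 ⇒ m₂ = 1022.0000/6 = 170.33333
Σ(xᵢ − x̄)³ = 19830.0000 ⇒ m₃ = 19830.0000/6 = 3305.00000
m₂^(3/2) = 170.33333^(1.5) = 2223.05121
g1 = m₃ / m₂^(3/2) = 3305.00000 / 2223.05121 ≈ 1.4867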